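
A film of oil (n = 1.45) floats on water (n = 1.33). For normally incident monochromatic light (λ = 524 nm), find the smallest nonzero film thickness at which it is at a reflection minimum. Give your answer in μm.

Ray reflecting at the top interface goes from n = 1.0 toward n = 1.45: a half-wave phase shift.
At the lower boundary (n = 1.45 to n = 1.33) the reflected ray undergoes no phase shift.
Exactly one π shift → a net half-wave offset.
With one net inversion, destructive interference in reflection requires 2 n t = m λ.
Minimum nonzero at m = 1: t = λ / (2 n) = 524 / (2 × 1.45) = 181 nm.

0.181 μm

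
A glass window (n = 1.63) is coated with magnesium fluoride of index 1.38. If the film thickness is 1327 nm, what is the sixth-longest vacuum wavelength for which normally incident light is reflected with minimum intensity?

666 nm

Top surface (1.0 → 1.38): reflection off a higher-index medium gives a half-wave phase shift.
Ray reflecting at the bottom interface goes from n = 1.38 toward n = 1.63: a half-wave phase shift.
Net: no relative phase inversion (both shifts match).
So the condition for destructive reflection is 2 n t = (m + ½) λ.
λ = 2 n t / (m + ½). The sixth-longest wavelength is m = 5: λ = 2 × 1.38 × 1327 / 5.50 = 666 nm.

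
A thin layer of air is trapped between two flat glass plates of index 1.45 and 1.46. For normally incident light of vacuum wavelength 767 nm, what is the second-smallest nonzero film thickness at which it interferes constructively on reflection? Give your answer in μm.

Top surface (1.45 → 1.0): reflection off a lower-index medium gives no phase shift.
At the lower boundary (n = 1.0 to n = 1.46) the reflected ray undergoes a half-wave phase shift.
Net: one phase inversion between the two reflected rays.
For bright reflection here: 2 n t = (m + ½) λ.
The second-smallest nonzero thickness corresponds to m = 1: t = (m + ½) λ / (2 n) = 1.50 × 767 / (2 × 1.0) = 575 nm.

0.575 μm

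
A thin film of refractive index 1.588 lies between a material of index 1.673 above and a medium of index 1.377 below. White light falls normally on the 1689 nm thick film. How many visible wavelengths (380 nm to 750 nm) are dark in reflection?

7

At the upper boundary (n = 1.673 to n = 1.588) the reflected ray undergoes no phase shift.
Ray reflecting at the bottom interface goes from n = 1.588 toward n = 1.377: no phase shift.
Zero or two π shifts → no net half-wave offset.
So the condition for destructive reflection is 2 n t = (m + ½) λ.
λ = 2 n t / (m + ½) = 5364 / (m + ½) nm.
m=6: 825 nm (IR); m=7: 715 nm (visible); m=8: 631 nm (visible); m=9: 565 nm (visible); m=10: 511 nm (visible); m=11: 466 nm (visible); m=12: 429 nm (visible); m=13: 397 nm (visible); m=14: 370 nm (UV).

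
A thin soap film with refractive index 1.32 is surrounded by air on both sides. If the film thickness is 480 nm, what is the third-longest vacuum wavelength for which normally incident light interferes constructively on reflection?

Ray reflecting at the top interface goes from n = 1.0 toward n = 1.32: a half-wave phase shift.
At the lower boundary (n = 1.32 to n = 1.0) the reflected ray undergoes no phase shift.
Net: one phase inversion between the two reflected rays.
So the condition for constructive reflection is 2 n t = (m + ½) λ.
λ = 2 n t / (m + ½). The third-longest wavelength is m = 2: λ = 2 × 1.32 × 480 / 2.50 = 507 nm.

507 nm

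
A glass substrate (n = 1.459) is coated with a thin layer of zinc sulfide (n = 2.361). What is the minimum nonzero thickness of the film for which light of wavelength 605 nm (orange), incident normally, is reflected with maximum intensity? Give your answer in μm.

At the upper boundary (n = 1.0 to n = 2.361) the reflected ray undergoes a half-wave phase shift.
Bottom surface (2.361 → 1.459): reflection off a lower-index medium gives no phase shift.
Net: one phase inversion between the two reflected rays.
With one net inversion, constructive interference in reflection requires 2 n t = (m + ½) λ.
Minimum at m = 0: t = λ / (4 n) = 605 / (4 × 2.361) = 64.1 nm.

0.0641 μm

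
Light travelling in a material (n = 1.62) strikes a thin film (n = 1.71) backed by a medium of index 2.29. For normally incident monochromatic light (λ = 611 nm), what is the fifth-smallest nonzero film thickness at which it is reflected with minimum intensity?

804 nm

At the upper boundary (n = 1.62 to n = 1.71) the reflected ray undergoes a half-wave phase shift.
Bottom surface (1.71 → 2.29): reflection off a higher-index medium gives a half-wave phase shift.
Zero or two π shifts → no net half-wave offset.
With no net inversion, destructive interference in reflection requires 2 n t = (m + ½) λ.
The fifth-smallest nonzero thickness corresponds to m = 4: t = (m + ½) λ / (2 n) = 4.50 × 611 / (2 × 1.71) = 804 nm.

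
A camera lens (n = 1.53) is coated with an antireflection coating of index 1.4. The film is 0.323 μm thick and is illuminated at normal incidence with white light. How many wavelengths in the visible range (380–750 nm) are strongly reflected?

Ray reflecting at the top interface goes from n = 1.0 toward n = 1.4: a half-wave phase shift.
Ray reflecting at the bottom interface goes from n = 1.4 toward n = 1.53: a half-wave phase shift.
Net: no relative phase inversion (both shifts match).
So the condition for constructive reflection is 2 n t = m λ.
λ = 2 n t / m = 904 / m nm.
m=1: 904 nm (IR); m=2: 452 nm (visible); m=3: 301 nm (UV).

1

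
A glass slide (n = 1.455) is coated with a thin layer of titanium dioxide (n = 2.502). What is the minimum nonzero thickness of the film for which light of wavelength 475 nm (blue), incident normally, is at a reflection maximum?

47.5 nm

At the upper boundary (n = 1.0 to n = 2.502) the reflected ray undergoes a half-wave phase shift.
At the lower boundary (n = 2.502 to n = 1.455) the reflected ray undergoes no phase shift.
Exactly one π shift → a net half-wave offset.
With one net inversion, constructive interference in reflection requires 2 n t = (m + ½) λ.
Minimum at m = 0: t = λ / (4 n) = 475 / (4 × 2.502) = 47.5 nm.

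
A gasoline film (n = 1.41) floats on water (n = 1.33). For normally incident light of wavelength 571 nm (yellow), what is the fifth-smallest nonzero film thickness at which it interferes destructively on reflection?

1012 nm

At the upper boundary (n = 1.0 to n = 1.41) the reflected ray undergoes a half-wave phase shift.
Bottom surface (1.41 → 1.33): reflection off a lower-index medium gives no phase shift.
The two reflections differ by half a wavelength.
For minimum reflection here: 2 n t = m λ.
The fifth-smallest nonzero thickness corresponds to m = 5: t = m λ / (2 n) = 5.00 × 571 / (2 × 1.41) = 1012 nm.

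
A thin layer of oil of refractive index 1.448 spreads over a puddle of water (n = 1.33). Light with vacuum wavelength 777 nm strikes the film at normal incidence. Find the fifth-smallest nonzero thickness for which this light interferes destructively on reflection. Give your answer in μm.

Top surface (1.0 → 1.448): reflection off a higher-index medium gives a half-wave phase shift.
Ray reflecting at the bottom interface goes from n = 1.448 toward n = 1.33: no phase shift.
Net: one phase inversion between the two reflected rays.
With one net inversion, destructive interference in reflection requires 2 n t = m λ.
The fifth-smallest nonzero thickness corresponds to m = 5: t = m λ / (2 n) = 5.00 × 777 / (2 × 1.448) = 1342 nm.

1.34 μm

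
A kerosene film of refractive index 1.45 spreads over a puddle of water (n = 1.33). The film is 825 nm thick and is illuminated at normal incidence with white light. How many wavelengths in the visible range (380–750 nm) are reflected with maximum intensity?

3

Top surface (1.0 → 1.45): reflection off a higher-index medium gives a half-wave phase shift.
Ray reflecting at the bottom interface goes from n = 1.45 toward n = 1.33: no phase shift.
Exactly one π shift → a net half-wave offset.
So the condition for constructive reflection is 2 n t = (m + ½) λ.
λ = 2 n t / (m + ½) = 2393 / (m + ½) nm.
m=2: 957 nm (IR); m=3: 684 nm (visible); m=4: 532 nm (visible); m=5: 435 nm (visible); m=6: 368 nm (UV).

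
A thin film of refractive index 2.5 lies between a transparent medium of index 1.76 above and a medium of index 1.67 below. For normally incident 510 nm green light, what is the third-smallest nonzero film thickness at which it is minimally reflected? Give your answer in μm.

0.306 μm

Top surface (1.76 → 2.5): reflection off a higher-index medium gives a half-wave phase shift.
At the lower boundary (n = 2.5 to n = 1.67) the reflected ray undergoes no phase shift.
Exactly one π shift → a net half-wave offset.
So the condition for destructive reflection is 2 n t = m λ.
The third-smallest nonzero thickness corresponds to m = 3: t = m λ / (2 n) = 3.00 × 510 / (2 × 2.5) = 306 nm.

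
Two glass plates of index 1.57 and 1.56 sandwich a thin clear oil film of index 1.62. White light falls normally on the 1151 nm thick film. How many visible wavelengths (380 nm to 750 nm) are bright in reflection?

Top surface (1.57 → 1.62): reflection off a higher-index medium gives a half-wave phase shift.
Bottom surface (1.62 → 1.56): reflection off a lower-index medium gives no phase shift.
Exactly one π shift → a net half-wave offset.
So the condition for constructive reflection is 2 n t = (m + ½) λ.
λ = 2 n t / (m + ½) = 3729 / (m + ½) nm.
m=4: 829 nm (IR); m=5: 678 nm (visible); m=6: 574 nm (visible); m=7: 497 nm (visible); m=8: 439 nm (visible); m=9: 393 nm (visible); m=10: 355 nm (UV).

5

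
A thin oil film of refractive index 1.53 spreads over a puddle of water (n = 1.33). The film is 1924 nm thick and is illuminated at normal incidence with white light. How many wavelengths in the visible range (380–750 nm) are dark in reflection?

Ray reflecting at the top interface goes from n = 1.0 toward n = 1.53: a half-wave phase shift.
At the lower boundary (n = 1.53 to n = 1.33) the reflected ray undergoes no phase shift.
The two reflections differ by half a wavelength.
For weak reflection here: 2 n t = m λ.
λ = 2 n t / m = 5887 / m nm.
m=7: 841 nm (IR); m=8: 736 nm (visible); m=9: 654 nm (visible); m=10: 589 nm (visible); m=11: 535 nm (visible); m=12: 491 nm (visible); m=13: 453 nm (visible); m=14: 421 nm (visible); m=15: 392 nm (visible); m=16: 368 nm (UV).

8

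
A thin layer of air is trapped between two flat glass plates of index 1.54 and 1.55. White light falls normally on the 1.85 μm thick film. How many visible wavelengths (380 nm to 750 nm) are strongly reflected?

5

Top surface (1.54 → 1.0): reflection off a lower-index medium gives no phase shift.
At the lower boundary (n = 1.0 to n = 1.55) the reflected ray undergoes a half-wave phase shift.
The two reflections differ by half a wavelength.
So the condition for constructive reflection is 2 n t = (m + ½) λ.
λ = 2 n t / (m + ½) = 3700 / (m + ½) nm.
m=4: 822 nm (IR); m=5: 673 nm (visible); m=6: 569 nm (visible); m=7: 493 nm (visible); m=8: 435 nm (visible); m=9: 389 nm (visible); m=10: 352 nm (UV).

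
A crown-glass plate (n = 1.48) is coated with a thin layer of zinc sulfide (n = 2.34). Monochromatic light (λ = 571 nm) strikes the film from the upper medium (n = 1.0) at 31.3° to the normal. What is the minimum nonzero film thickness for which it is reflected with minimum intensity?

125 nm

At the upper boundary (n = 1.0 to n = 2.34) the reflected ray undergoes a half-wave phase shift.
Ray reflecting at the bottom interface goes from n = 2.34 toward n = 1.48: no phase shift.
Exactly one π shift → a net half-wave offset.
For weak reflection here: 2 n t cos θ_r = m λ.
Snell's law: 1.0 sin 31.3° = 2.34 sin θ_r → sin θ_r = 0.222, cos θ_r = 0.975.
Minimum nonzero at m = 1: t = λ / (2 n cos θ_r) = 571 / (2 × 2.34 × 0.975) = 125 nm.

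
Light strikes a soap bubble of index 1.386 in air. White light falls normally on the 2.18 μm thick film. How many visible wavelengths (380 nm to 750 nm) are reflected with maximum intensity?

8

Top surface (1.0 → 1.386): reflection off a higher-index medium gives a half-wave phase shift.
At the lower boundary (n = 1.386 to n = 1.0) the reflected ray undergoes no phase shift.
The two reflections differ by half a wavelength.
For maximum reflection here: 2 n t = (m + ½) λ.
λ = 2 n t / (m + ½) = 6043 / (m + ½) nm.
m=7: 806 nm (IR); m=8: 711 nm (visible); m=9: 636 nm (visible); m=10: 576 nm (visible); m=11: 525 nm (visible); m=12: 483 nm (visible); m=13: 448 nm (visible); m=14: 417 nm (visible); m=15: 390 nm (visible); m=16: 366 nm (UV).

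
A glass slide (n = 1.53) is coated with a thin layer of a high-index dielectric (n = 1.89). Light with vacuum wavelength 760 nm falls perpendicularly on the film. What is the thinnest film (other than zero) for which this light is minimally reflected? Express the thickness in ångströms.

Top surface (1.0 → 1.89): reflection off a higher-index medium gives a half-wave phase shift.
Bottom surface (1.89 → 1.53): reflection off a lower-index medium gives no phase shift.
The two reflections differ by half a wavelength.
With one net inversion, destructive interference in reflection requires 2 n t = m λ.
Minimum nonzero at m = 1: t = λ / (2 n) = 760 / (2 × 1.89) = 201 nm.

2011 Å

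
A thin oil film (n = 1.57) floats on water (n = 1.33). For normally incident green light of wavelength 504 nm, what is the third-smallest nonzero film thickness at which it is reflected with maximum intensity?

Top surface (1.0 → 1.57): reflection off a higher-index medium gives a half-wave phase shift.
Ray reflecting at the bottom interface goes from n = 1.57 toward n = 1.33: no phase shift.
Exactly one π shift → a net half-wave offset.
For bright reflection here: 2 n t = (m + ½) λ.
The third-smallest nonzero thickness corresponds to m = 2: t = (m + ½) λ / (2 n) = 2.50 × 504 / (2 × 1.57) = 401 nm.

401 nm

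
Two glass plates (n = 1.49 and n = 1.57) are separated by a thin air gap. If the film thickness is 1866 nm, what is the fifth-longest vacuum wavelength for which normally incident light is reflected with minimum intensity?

At the upper boundary (n = 1.49 to n = 1.0) the reflected ray undergoes no phase shift.
Bottom surface (1.0 → 1.57): reflection off a higher-index medium gives a half-wave phase shift.
The two reflections differ by half a wavelength.
So the condition for destructive reflection is 2 n t = m λ.
λ = 2 n t / m. The fifth-longest wavelength is m = 5: λ = 2 × 1.0 × 1866 / 5.00 = 746 nm.

746 nm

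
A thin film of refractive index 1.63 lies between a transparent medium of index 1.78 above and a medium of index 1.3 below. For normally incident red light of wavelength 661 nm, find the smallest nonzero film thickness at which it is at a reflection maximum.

203 nm

Ray reflecting at the top interface goes from n = 1.78 toward n = 1.63: no phase shift.
Bottom surface (1.63 → 1.3): reflection off a lower-index medium gives no phase shift.
Net: no relative phase inversion (both shifts match).
So the condition for constructive reflection is 2 n t = m λ.
Minimum nonzero at m = 1: t = λ / (2 n) = 661 / (2 × 1.63) = 203 nm.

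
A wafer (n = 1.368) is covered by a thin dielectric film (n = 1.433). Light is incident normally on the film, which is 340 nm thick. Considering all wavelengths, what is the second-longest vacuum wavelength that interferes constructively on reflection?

At the upper boundary (n = 1.0 to n = 1.433) the reflected ray undergoes a half-wave phase shift.
Bottom surface (1.433 → 1.368): reflection off a lower-index medium gives no phase shift.
Exactly one π shift → a net half-wave offset.
So the condition for constructive reflection is 2 n t = (m + ½) λ.
λ = 2 n t / (m + ½). The second-longest wavelength is m = 1: λ = 2 × 1.433 × 340 / 1.50 = 650 nm.

650 nm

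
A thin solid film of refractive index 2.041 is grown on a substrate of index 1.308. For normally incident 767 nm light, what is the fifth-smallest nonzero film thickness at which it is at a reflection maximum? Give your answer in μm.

Top surface (1.0 → 2.041): reflection off a higher-index medium gives a half-wave phase shift.
Bottom surface (2.041 → 1.308): reflection off a lower-index medium gives no phase shift.
The two reflections differ by half a wavelength.
With one net inversion, constructive interference in reflection requires 2 n t = (m + ½) λ.
The fifth-smallest nonzero thickness corresponds to m = 4: t = (m + ½) λ / (2 n) = 4.50 × 767 / (2 × 2.041) = 846 nm.

0.846 μm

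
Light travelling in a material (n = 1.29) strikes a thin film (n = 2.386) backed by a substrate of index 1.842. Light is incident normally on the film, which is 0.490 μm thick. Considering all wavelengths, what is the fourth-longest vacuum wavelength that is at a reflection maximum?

668 nm

At the upper boundary (n = 1.29 to n = 2.386) the reflected ray undergoes a half-wave phase shift.
Bottom surface (2.386 → 1.842): reflection off a lower-index medium gives no phase shift.
Net: one phase inversion between the two reflected rays.
For strong reflection here: 2 n t = (m + ½) λ.
λ = 2 n t / (m + ½). The fourth-longest wavelength is m = 3: λ = 2 × 2.386 × 490 / 3.50 = 668 nm.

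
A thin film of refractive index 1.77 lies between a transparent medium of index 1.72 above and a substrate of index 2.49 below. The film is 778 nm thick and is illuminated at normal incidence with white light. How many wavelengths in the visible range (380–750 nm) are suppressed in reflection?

3

At the upper boundary (n = 1.72 to n = 1.77) the reflected ray undergoes a half-wave phase shift.
Ray reflecting at the bottom interface goes from n = 1.77 toward n = 2.49: a half-wave phase shift.
The two reflections carry the same phase change, so no net offset.
For dark reflection here: 2 n t = (m + ½) λ.
λ = 2 n t / (m + ½) = 2754 / (m + ½) nm.
m=3: 787 nm (IR); m=4: 612 nm (visible); m=5: 501 nm (visible); m=6: 424 nm (visible); m=7: 367 nm (UV).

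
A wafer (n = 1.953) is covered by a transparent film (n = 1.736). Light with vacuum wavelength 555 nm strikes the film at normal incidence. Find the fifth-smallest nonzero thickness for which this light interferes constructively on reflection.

799 nm

At the upper boundary (n = 1.0 to n = 1.736) the reflected ray undergoes a half-wave phase shift.
At the lower boundary (n = 1.736 to n = 1.953) the reflected ray undergoes a half-wave phase shift.
Zero or two π shifts → no net half-wave offset.
So the condition for constructive reflection is 2 n t = m λ.
The fifth-smallest nonzero thickness corresponds to m = 5: t = m λ / (2 n) = 5.00 × 555 / (2 × 1.736) = 799 nm.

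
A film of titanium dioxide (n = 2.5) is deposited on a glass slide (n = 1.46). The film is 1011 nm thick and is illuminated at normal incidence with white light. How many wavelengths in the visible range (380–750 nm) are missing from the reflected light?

7

Top surface (1.0 → 2.5): reflection off a higher-index medium gives a half-wave phase shift.
At the lower boundary (n = 2.5 to n = 1.46) the reflected ray undergoes no phase shift.
The two reflections differ by half a wavelength.
With one net inversion, destructive interference in reflection requires 2 n t = m λ.
λ = 2 n t / m = 5055 / m nm.
m=6: 843 nm (IR); m=7: 722 nm (visible); m=8: 632 nm (visible); m=9: 562 nm (visible); m=10: 506 nm (visible); m=11: 460 nm (visible); m=12: 421 nm (visible); m=13: 389 nm (visible); m=14: 361 nm (UV).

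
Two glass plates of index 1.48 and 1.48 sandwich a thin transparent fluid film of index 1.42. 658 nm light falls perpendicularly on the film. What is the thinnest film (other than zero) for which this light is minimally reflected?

232 nm

Ray reflecting at the top interface goes from n = 1.48 toward n = 1.42: no phase shift.
At the lower boundary (n = 1.42 to n = 1.48) the reflected ray undergoes a half-wave phase shift.
Exactly one π shift → a net half-wave offset.
With one net inversion, destructive interference in reflection requires 2 n t = m λ.
Minimum nonzero at m = 1: t = λ / (2 n) = 658 / (2 × 1.42) = 232 nm.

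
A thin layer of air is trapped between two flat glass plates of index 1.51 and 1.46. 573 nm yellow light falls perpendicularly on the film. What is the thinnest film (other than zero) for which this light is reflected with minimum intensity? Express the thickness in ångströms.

Ray reflecting at the top interface goes from n = 1.51 toward n = 1.0: no phase shift.
Bottom surface (1.0 → 1.46): reflection off a higher-index medium gives a half-wave phase shift.
Exactly one π shift → a net half-wave offset.
With one net inversion, destructive interference in reflection requires 2 n t = m λ.
Minimum nonzero at m = 1: t = λ / (2 n) = 573 / (2 × 1.0) = 287 nm.

2865 Å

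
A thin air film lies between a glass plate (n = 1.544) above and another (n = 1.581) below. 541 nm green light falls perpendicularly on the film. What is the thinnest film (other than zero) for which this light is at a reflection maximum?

135 nm

Ray reflecting at the top interface goes from n = 1.544 toward n = 1.0: no phase shift.
At the lower boundary (n = 1.0 to n = 1.581) the reflected ray undergoes a half-wave phase shift.
Net: one phase inversion between the two reflected rays.
For bright reflection here: 2 n t = (m + ½) λ.
Minimum at m = 0: t = λ / (4 n) = 541 / (4 × 1.0) = 135 nm.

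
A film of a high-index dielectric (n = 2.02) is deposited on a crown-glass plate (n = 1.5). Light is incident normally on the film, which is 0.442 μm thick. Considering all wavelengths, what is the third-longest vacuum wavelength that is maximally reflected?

714 nm

Top surface (1.0 → 2.02): reflection off a higher-index medium gives a half-wave phase shift.
Bottom surface (2.02 → 1.5): reflection off a lower-index medium gives no phase shift.
Net: one phase inversion between the two reflected rays.
With one net inversion, constructive interference in reflection requires 2 n t = (m + ½) λ.
λ = 2 n t / (m + ½). The third-longest wavelength is m = 2: λ = 2 × 2.02 × 442 / 2.50 = 714 nm.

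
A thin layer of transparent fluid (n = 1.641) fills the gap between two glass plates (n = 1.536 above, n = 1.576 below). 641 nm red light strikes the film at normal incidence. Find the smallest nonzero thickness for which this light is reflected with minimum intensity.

At the upper boundary (n = 1.536 to n = 1.641) the reflected ray undergoes a half-wave phase shift.
Bottom surface (1.641 → 1.576): reflection off a lower-index medium gives no phase shift.
The two reflections differ by half a wavelength.
So the condition for destructive reflection is 2 n t = m λ.
The smallest nonzero thickness corresponds to m = 1: t = m λ / (2 n) = 1.00 × 641 / (2 × 1.641) = 195 nm.

195 nm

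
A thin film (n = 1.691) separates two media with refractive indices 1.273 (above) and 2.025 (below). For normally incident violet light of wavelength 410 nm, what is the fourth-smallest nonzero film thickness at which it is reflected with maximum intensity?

485 nm

Ray reflecting at the top interface goes from n = 1.273 toward n = 1.691: a half-wave phase shift.
Bottom surface (1.691 → 2.025): reflection off a higher-index medium gives a half-wave phase shift.
Zero or two π shifts → no net half-wave offset.
For bright reflection here: 2 n t = m λ.
The fourth-smallest nonzero thickness corresponds to m = 4: t = m λ / (2 n) = 4.00 × 410 / (2 × 1.691) = 485 nm.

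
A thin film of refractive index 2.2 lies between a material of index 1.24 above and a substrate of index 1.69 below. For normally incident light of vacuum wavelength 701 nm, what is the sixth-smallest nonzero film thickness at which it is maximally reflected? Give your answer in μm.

0.876 μm

Ray reflecting at the top interface goes from n = 1.24 toward n = 2.2: a half-wave phase shift.
Ray reflecting at the bottom interface goes from n = 2.2 toward n = 1.69: no phase shift.
Net: one phase inversion between the two reflected rays.
With one net inversion, constructive interference in reflection requires 2 n t = (m + ½) λ.
The sixth-smallest nonzero thickness corresponds to m = 5: t = (m + ½) λ / (2 n) = 5.50 × 701 / (2 × 2.2) = 876 nm.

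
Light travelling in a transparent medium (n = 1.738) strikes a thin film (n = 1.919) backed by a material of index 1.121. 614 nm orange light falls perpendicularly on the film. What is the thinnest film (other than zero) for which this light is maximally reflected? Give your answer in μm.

0.0800 μm

Top surface (1.738 → 1.919): reflection off a higher-index medium gives a half-wave phase shift.
At the lower boundary (n = 1.919 to n = 1.121) the reflected ray undergoes no phase shift.
The two reflections differ by half a wavelength.
So the condition for constructive reflection is 2 n t = (m + ½) λ.
Minimum at m = 0: t = λ / (4 n) = 614 / (4 × 1.919) = 80.0 nm.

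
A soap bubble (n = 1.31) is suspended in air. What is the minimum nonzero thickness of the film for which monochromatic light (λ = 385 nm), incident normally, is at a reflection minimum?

At the upper boundary (n = 1.0 to n = 1.31) the reflected ray undergoes a half-wave phase shift.
Bottom surface (1.31 → 1.0): reflection off a lower-index medium gives no phase shift.
Exactly one π shift → a net half-wave offset.
So the condition for destructive reflection is 2 n t = m λ.
Minimum nonzero at m = 1: t = λ / (2 n) = 385 / (2 × 1.31) = 147 nm.

147 nm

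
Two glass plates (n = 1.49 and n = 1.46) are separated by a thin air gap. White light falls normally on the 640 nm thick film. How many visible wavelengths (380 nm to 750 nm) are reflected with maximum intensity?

Top surface (1.49 → 1.0): reflection off a lower-index medium gives no phase shift.
At the lower boundary (n = 1.0 to n = 1.46) the reflected ray undergoes a half-wave phase shift.
Net: one phase inversion between the two reflected rays.
With one net inversion, constructive interference in reflection requires 2 n t = (m + ½) λ.
λ = 2 n t / (m + ½) = 1280 / (m + ½) nm.
m=1: 853 nm (IR); m=2: 512 nm (visible); m=3: 366 nm (UV).

1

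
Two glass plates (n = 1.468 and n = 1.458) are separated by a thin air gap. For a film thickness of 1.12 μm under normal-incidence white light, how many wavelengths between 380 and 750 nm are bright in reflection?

At the upper boundary (n = 1.468 to n = 1.0) the reflected ray undergoes no phase shift.
Bottom surface (1.0 → 1.458): reflection off a higher-index medium gives a half-wave phase shift.
Net: one phase inversion between the two reflected rays.
With one net inversion, constructive interference in reflection requires 2 n t = (m + ½) λ.
λ = 2 n t / (m + ½) = 2240 / (m + ½) nm.
m=2: 896 nm (IR); m=3: 640 nm (visible); m=4: 498 nm (visible); m=5: 407 nm (visible); m=6: 345 nm (UV).

3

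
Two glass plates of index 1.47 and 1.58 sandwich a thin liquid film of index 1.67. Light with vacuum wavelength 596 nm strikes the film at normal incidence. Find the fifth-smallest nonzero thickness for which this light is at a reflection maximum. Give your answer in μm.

0.803 μm

At the upper boundary (n = 1.47 to n = 1.67) the reflected ray undergoes a half-wave phase shift.
At the lower boundary (n = 1.67 to n = 1.58) the reflected ray undergoes no phase shift.
The two reflections differ by half a wavelength.
So the condition for constructive reflection is 2 n t = (m + ½) λ.
The fifth-smallest nonzero thickness corresponds to m = 4: t = (m + ½) λ / (2 n) = 4.50 × 596 / (2 × 1.67) = 803 nm.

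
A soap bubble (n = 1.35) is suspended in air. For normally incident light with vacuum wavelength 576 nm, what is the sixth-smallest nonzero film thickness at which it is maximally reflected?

At the upper boundary (n = 1.0 to n = 1.35) the reflected ray undergoes a half-wave phase shift.
Bottom surface (1.35 → 1.0): reflection off a lower-index medium gives no phase shift.
The two reflections differ by half a wavelength.
For maximum reflection here: 2 n t = (m + ½) λ.
The sixth-smallest nonzero thickness corresponds to m = 5: t = (m + ½) λ / (2 n) = 5.50 × 576 / (2 × 1.35) = 1173 nm.

1173 nm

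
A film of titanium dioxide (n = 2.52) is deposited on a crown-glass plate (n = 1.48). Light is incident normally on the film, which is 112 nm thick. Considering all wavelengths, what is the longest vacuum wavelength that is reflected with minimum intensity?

564 nm

Ray reflecting at the top interface goes from n = 1.0 toward n = 2.52: a half-wave phase shift.
Bottom surface (2.52 → 1.48): reflection off a lower-index medium gives no phase shift.
Net: one phase inversion between the two reflected rays.
For weak reflection here: 2 n t = m λ.
λ = 2 n t / m. The longest wavelength is m = 1: λ = 2 × 2.52 × 112 / 1.00 = 564 nm.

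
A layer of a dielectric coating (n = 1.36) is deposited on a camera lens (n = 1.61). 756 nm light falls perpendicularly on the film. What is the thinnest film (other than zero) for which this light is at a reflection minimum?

139 nm

At the upper boundary (n = 1.0 to n = 1.36) the reflected ray undergoes a half-wave phase shift.
At the lower boundary (n = 1.36 to n = 1.61) the reflected ray undergoes a half-wave phase shift.
Net: no relative phase inversion (both shifts match).
For dark reflection here: 2 n t = (m + ½) λ.
Minimum at m = 0: t = λ / (4 n) = 756 / (4 × 1.36) = 139 nm.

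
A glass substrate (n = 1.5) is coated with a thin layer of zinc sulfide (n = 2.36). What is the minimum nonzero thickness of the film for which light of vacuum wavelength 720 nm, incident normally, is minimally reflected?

At the upper boundary (n = 1.0 to n = 2.36) the reflected ray undergoes a half-wave phase shift.
At the lower boundary (n = 2.36 to n = 1.5) the reflected ray undergoes no phase shift.
Net: one phase inversion between the two reflected rays.
So the condition for destructive reflection is 2 n t = m λ.
Minimum nonzero at m = 1: t = λ / (2 n) = 720 / (2 × 2.36) = 153 nm.

153 nm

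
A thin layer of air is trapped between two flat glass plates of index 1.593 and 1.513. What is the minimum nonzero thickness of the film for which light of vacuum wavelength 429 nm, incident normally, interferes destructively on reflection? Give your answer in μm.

Ray reflecting at the top interface goes from n = 1.593 toward n = 1.0: no phase shift.
At the lower boundary (n = 1.0 to n = 1.513) the reflected ray undergoes a half-wave phase shift.
Net: one phase inversion between the two reflected rays.
So the condition for destructive reflection is 2 n t = m λ.
Minimum nonzero at m = 1: t = λ / (2 n) = 429 / (2 × 1.0) = 215 nm.

0.215 μm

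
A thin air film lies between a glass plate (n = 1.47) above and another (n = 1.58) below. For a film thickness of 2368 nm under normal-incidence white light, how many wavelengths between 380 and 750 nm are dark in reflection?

6

Top surface (1.47 → 1.0): reflection off a lower-index medium gives no phase shift.
Ray reflecting at the bottom interface goes from n = 1.0 toward n = 1.58: a half-wave phase shift.
Exactly one π shift → a net half-wave offset.
So the condition for destructive reflection is 2 n t = m λ.
λ = 2 n t / m = 4736 / m nm.
m=6: 789 nm (IR); m=7: 677 nm (visible); m=8: 592 nm (visible); m=9: 526 nm (visible); m=10: 474 nm (visible); m=11: 431 nm (visible); m=12: 395 nm (visible); m=13: 364 nm (UV).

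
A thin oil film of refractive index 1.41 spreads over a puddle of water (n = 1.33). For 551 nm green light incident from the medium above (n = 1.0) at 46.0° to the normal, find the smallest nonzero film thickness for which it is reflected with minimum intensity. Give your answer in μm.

0.227 μm

At the upper boundary (n = 1.0 to n = 1.41) the reflected ray undergoes a half-wave phase shift.
Bottom surface (1.41 → 1.33): reflection off a lower-index medium gives no phase shift.
Net: one phase inversion between the two reflected rays.
For dark reflection here: 2 n t cos θ_r = m λ.
Snell's law: 1.0 sin 46.0° = 1.41 sin θ_r → sin θ_r = 0.510, cos θ_r = 0.860.
Minimum nonzero at m = 1: t = λ / (2 n cos θ_r) = 551 / (2 × 1.41 × 0.860) = 227 nm.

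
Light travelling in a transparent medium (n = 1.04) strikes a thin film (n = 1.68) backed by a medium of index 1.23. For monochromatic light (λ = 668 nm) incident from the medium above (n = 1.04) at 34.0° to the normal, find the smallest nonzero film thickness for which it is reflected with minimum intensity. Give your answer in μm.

At the upper boundary (n = 1.04 to n = 1.68) the reflected ray undergoes a half-wave phase shift.
Bottom surface (1.68 → 1.23): reflection off a lower-index medium gives no phase shift.
The two reflections differ by half a wavelength.
With one net inversion, destructive interference in reflection requires 2 n t cos θ_r = m λ.
Snell's law: 1.04 sin 34.0° = 1.68 sin θ_r → sin θ_r = 0.346, cos θ_r = 0.938.
Minimum nonzero at m = 1: t = λ / (2 n cos θ_r) = 668 / (2 × 1.68 × 0.938) = 212 nm.

0.212 μm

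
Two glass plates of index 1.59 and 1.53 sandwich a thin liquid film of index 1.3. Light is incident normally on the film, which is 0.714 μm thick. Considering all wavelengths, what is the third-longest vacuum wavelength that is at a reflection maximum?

743 nm

Ray reflecting at the top interface goes from n = 1.59 toward n = 1.3: no phase shift.
Bottom surface (1.3 → 1.53): reflection off a higher-index medium gives a half-wave phase shift.
Exactly one π shift → a net half-wave offset.
With one net inversion, constructive interference in reflection requires 2 n t = (m + ½) λ.
λ = 2 n t / (m + ½). The third-longest wavelength is m = 2: λ = 2 × 1.3 × 714 / 2.50 = 743 nm.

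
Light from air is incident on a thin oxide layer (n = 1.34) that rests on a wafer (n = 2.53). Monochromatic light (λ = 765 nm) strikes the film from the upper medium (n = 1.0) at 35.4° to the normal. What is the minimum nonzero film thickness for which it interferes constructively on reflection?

Top surface (1.0 → 1.34): reflection off a higher-index medium gives a half-wave phase shift.
Ray reflecting at the bottom interface goes from n = 1.34 toward n = 2.53: a half-wave phase shift.
Net: no relative phase inversion (both shifts match).
With no net inversion, constructive interference in reflection requires 2 n t cos θ_r = m λ.
Snell's law: 1.0 sin 35.4° = 1.34 sin θ_r → sin θ_r = 0.432, cos θ_r = 0.902.
Minimum nonzero at m = 1: t = λ / (2 n cos θ_r) = 765 / (2 × 1.34 × 0.902) = 317 nm.

317 nm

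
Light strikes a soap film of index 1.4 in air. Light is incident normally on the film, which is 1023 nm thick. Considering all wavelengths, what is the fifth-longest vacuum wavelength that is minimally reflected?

573 nm

At the upper boundary (n = 1.0 to n = 1.4) the reflected ray undergoes a half-wave phase shift.
Ray reflecting at the bottom interface goes from n = 1.4 toward n = 1.0: no phase shift.
Exactly one π shift → a net half-wave offset.
With one net inversion, destructive interference in reflection requires 2 n t = m λ.
λ = 2 n t / m. The fifth-longest wavelength is m = 5: λ = 2 × 1.4 × 1023 / 5.00 = 573 nm.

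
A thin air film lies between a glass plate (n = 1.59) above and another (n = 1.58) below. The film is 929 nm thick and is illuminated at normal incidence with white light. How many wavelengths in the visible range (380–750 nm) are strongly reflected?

3

Top surface (1.59 → 1.0): reflection off a lower-index medium gives no phase shift.
At the lower boundary (n = 1.0 to n = 1.58) the reflected ray undergoes a half-wave phase shift.
Net: one phase inversion between the two reflected rays.
For maximum reflection here: 2 n t = (m + ½) λ.
λ = 2 n t / (m + ½) = 1858 / (m + ½) nm.
m=1: 1239 nm (IR); m=2: 743 nm (visible); m=3: 531 nm (visible); m=4: 413 nm (visible); m=5: 338 nm (UV).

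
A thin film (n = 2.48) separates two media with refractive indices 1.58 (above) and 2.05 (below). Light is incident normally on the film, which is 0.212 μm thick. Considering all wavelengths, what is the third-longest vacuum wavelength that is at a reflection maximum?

421 nm

At the upper boundary (n = 1.58 to n = 2.48) the reflected ray undergoes a half-wave phase shift.
Bottom surface (2.48 → 2.05): reflection off a lower-index medium gives no phase shift.
Net: one phase inversion between the two reflected rays.
For strong reflection here: 2 n t = (m + ½) λ.
λ = 2 n t / (m + ½). The third-longest wavelength is m = 2: λ = 2 × 2.48 × 212 / 2.50 = 421 nm.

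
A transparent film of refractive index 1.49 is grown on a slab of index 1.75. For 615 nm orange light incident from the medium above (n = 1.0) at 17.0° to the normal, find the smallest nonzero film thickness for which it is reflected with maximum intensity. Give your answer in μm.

0.210 μm

Ray reflecting at the top interface goes from n = 1.0 toward n = 1.49: a half-wave phase shift.
At the lower boundary (n = 1.49 to n = 1.75) the reflected ray undergoes a half-wave phase shift.
Net: no relative phase inversion (both shifts match).
So the condition for constructive reflection is 2 n t cos θ_r = m λ.
Snell's law: 1.0 sin 17.0° = 1.49 sin θ_r → sin θ_r = 0.196, cos θ_r = 0.981.
Minimum nonzero at m = 1: t = λ / (2 n cos θ_r) = 615 / (2 × 1.49 × 0.981) = 210 nm.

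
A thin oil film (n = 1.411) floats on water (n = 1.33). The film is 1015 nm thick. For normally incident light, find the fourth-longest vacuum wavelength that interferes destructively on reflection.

Ray reflecting at the top interface goes from n = 1.0 toward n = 1.411: a half-wave phase shift.
Bottom surface (1.411 → 1.33): reflection off a lower-index medium gives no phase shift.
Exactly one π shift → a net half-wave offset.
With one net inversion, destructive interference in reflection requires 2 n t = m λ.
λ = 2 n t / m. The fourth-longest wavelength is m = 4: λ = 2 × 1.411 × 1015 / 4.00 = 716 nm.

716 nm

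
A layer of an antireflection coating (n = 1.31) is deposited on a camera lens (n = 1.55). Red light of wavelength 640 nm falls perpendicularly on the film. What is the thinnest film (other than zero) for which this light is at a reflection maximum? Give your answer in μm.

0.244 μm

Top surface (1.0 → 1.31): reflection off a higher-index medium gives a half-wave phase shift.
At the lower boundary (n = 1.31 to n = 1.55) the reflected ray undergoes a half-wave phase shift.
The two reflections carry the same phase change, so no net offset.
So the condition for constructive reflection is 2 n t = m λ.
Minimum nonzero at m = 1: t = λ / (2 n) = 640 / (2 × 1.31) = 244 nm.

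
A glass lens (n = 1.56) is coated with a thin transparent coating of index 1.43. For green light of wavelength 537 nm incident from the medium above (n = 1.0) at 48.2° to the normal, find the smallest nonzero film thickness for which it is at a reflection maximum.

220 nm

Ray reflecting at the top interface goes from n = 1.0 toward n = 1.43: a half-wave phase shift.
At the lower boundary (n = 1.43 to n = 1.56) the reflected ray undergoes a half-wave phase shift.
Net: no relative phase inversion (both shifts match).
So the condition for constructive reflection is 2 n t cos θ_r = m λ.
Snell's law: 1.0 sin 48.2° = 1.43 sin θ_r → sin θ_r = 0.521, cos θ_r = 0.853.
Minimum nonzero at m = 1: t = λ / (2 n cos θ_r) = 537 / (2 × 1.43 × 0.853) = 220 nm.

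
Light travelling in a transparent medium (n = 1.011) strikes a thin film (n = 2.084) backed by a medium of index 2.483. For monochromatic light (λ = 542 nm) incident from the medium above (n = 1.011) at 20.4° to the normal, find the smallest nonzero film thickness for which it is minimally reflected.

66.0 nm

Ray reflecting at the top interface goes from n = 1.011 toward n = 2.084: a half-wave phase shift.
Ray reflecting at the bottom interface goes from n = 2.084 toward n = 2.483: a half-wave phase shift.
Net: no relative phase inversion (both shifts match).
With no net inversion, destructive interference in reflection requires 2 n t cos θ_r = (m + ½) λ.
Snell's law: 1.011 sin 20.4° = 2.084 sin θ_r → sin θ_r = 0.169, cos θ_r = 0.986.
Minimum at m = 0: t = λ / (4 n cos θ_r) = 542 / (4 × 2.084 × 0.986) = 66.0 nm.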